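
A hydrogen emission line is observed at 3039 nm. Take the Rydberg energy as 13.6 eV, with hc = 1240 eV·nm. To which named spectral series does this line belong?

ΔE = 1240/3039 = 0.4080 eV.
This matches 13.6 × (1/5² − 1/10²), so n_f = 5: the Pfund series.

Pfund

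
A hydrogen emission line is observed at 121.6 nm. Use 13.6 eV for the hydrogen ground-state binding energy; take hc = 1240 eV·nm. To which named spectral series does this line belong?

ΔE = 1240/121.6 = 10.20 eV.
This matches 13.6 × (1/1² − 1/2²), so n_f = 1: the Lyman series.

Lyman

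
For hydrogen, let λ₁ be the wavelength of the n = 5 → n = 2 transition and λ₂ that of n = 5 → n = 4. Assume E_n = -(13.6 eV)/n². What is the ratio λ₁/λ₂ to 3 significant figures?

0.107

λ ∝ 1/ΔE ∝ 1/(1/n_f² − 1/n_i²), and the Z² and hc factors cancel in the ratio.
λ₁/λ₂ = (1/4² − 1/5²)/(1/2² − 1/5²) = 0.02250/0.2100 = 0.107.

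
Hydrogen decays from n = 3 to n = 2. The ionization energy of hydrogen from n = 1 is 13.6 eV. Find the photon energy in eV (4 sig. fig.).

E_3 = −13.60/9 = −1.511 eV and E_2 = −13.60/4 = −3.400 eV.
The photon energy is |E_3 − E_2| = 1.889 eV.

1.889 eV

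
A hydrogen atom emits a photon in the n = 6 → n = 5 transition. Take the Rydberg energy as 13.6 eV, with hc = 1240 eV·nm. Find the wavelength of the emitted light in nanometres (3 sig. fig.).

7460 nm

ΔE = 13.60 × (1/5² − 1/6²) = 13.60 × 0.01222 = 0.1662 eV.
λ = hc/ΔE = 1240 / 0.1662 = 7460 nm.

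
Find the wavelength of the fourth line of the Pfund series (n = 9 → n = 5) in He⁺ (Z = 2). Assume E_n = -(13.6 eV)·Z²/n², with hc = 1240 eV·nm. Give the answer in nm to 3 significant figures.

824 nm

The Pfund series terminates on n_f = 5; the fourth line has n_i = 5+4 = 9.
ΔE = 54.40 × (1/5² − 1/9²) = 1.504 eV.
λ = 1240 / 1.504 = 824 nm.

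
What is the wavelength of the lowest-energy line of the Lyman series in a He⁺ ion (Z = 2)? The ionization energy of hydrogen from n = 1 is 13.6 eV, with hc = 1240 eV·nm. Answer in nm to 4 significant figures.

30.39 nm

The Lyman series terminates on n_f = 1; the first line has n_i = 1+1 = 2.
ΔE = 54.40 × (1/1² − 1/2²) = 40.80 eV.
λ = 1240 / 40.80 = 30.39 nm.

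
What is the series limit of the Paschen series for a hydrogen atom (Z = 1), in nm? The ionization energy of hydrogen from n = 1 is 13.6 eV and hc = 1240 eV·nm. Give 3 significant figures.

821 nm

The Paschen series has lower level n_f = 3; the series limit corresponds to n_i → ∞.
ΔE_max = 13.6 × 1 / 3² = 1.511 eV.
λ_min = 1240 / 1.511 = 821 nm.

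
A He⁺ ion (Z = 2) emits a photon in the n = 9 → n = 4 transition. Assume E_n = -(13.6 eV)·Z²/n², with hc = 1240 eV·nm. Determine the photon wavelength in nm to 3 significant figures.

For Z = 2 the level energies scale as Z², so the effective Rydberg energy is 13.6 × 4 = 54.40 eV.
ΔE = 54.40 × (1/4² − 1/9²) = 54.40 × 0.05015 = 2.728 eV.
λ = hc/ΔE = 1240 / 2.728 = 454 nm.

454 nm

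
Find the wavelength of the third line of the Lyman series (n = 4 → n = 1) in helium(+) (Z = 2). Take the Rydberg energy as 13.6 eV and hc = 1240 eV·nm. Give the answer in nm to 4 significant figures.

24.31 nm

The Lyman series terminates on n_f = 1; the third line has n_i = 1+3 = 4.
ΔE = 54.40 × (1/1² − 1/4²) = 51.00 eV.
λ = 1240 / 51.00 = 24.31 nm.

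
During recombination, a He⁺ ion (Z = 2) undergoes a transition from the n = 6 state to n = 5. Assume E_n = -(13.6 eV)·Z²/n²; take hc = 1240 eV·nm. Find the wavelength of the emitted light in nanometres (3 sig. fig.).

For Z = 2 the level energies scale as Z², so the effective Rydberg energy is 13.6 × 4 = 54.40 eV.
ΔE = 54.40 × (1/5² − 1/6²) = 54.40 × 0.01222 = 0.6649 eV.
λ = hc/ΔE = 1240 / 0.6649 = 1860 nm.

1860 nm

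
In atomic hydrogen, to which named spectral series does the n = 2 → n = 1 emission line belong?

Lyman

The series is set by the lower level: n_f = 1 is the Lyman series.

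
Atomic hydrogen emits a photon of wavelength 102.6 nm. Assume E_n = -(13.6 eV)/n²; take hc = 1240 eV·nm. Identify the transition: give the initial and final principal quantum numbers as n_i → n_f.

The photon energy is ΔE = hc/λ = 1240 / 102.6 = 12.09 eV.
With Z = 1, ΔE = 13.60 × (1/n_f² − 1/n_i²), so 1/n_f² − 1/n_i² = 0.8887.
Trying n_f = 1 gives 1/n_i² = 0.1113, i.e. n_i ≈ 3; this pair matches.

n_i = 3, n_f = 1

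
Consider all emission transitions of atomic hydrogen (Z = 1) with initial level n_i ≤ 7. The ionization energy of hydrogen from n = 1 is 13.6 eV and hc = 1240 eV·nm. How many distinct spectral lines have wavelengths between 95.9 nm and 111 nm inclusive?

2

Enumerate all n_i → n_f pairs with 1 ≤ n_f < n_i ≤ 7 and compute λ = 1240 / [13.6·1·(1/n_f² − 1/n_i²)].
Lines falling in [95.9, 111] nm: 4→1 (97.25 nm), 3→1 (102.6 nm).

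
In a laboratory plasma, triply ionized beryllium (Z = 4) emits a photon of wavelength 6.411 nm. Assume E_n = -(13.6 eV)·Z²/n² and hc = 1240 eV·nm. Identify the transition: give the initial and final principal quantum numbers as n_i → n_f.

The photon energy is ΔE = hc/λ = 1240 / 6.411 = 193.4 eV.
With Z = 4, ΔE = 217.6 × (1/n_f² − 1/n_i²), so 1/n_f² − 1/n_i² = 0.8889.
Trying n_f = 1 gives 1/n_i² = 0.1111, i.e. n_i ≈ 3; this pair matches.

n_i = 3, n_f = 1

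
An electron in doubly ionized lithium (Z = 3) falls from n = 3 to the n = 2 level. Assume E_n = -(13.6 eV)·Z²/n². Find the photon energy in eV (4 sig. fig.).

17.00 eV

The Bohr energies scale as Z², so for Z = 3: E_n = −122.4/n² eV.
E_3 = −122.4/9 = −13.60 eV and E_2 = −122.4/4 = −30.60 eV.
The photon energy is |E_3 − E_2| = 17.00 eV.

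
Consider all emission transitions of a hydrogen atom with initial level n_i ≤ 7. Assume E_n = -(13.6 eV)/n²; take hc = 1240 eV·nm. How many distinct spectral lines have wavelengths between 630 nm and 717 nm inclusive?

Enumerate all n_i → n_f pairs with 1 ≤ n_f < n_i ≤ 7 and compute λ = 1240 / [13.6·1·(1/n_f² − 1/n_i²)].
Lines falling in [630, 717] nm: 3→2 (656.5 nm).

1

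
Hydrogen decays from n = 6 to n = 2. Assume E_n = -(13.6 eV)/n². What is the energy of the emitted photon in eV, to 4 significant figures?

E_6 = −13.60/36 = −0.3778 eV and E_2 = −13.60/4 = −3.400 eV.
The photon energy is |E_6 − E_2| = 3.022 eV.

3.022 eV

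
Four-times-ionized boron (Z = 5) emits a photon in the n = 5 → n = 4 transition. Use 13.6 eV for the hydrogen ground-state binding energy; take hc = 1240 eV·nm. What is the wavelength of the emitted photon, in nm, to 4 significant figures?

For Z = 5 the level energies scale as Z², so the effective Rydberg energy is 13.6 × 25 = 340.0 eV.
ΔE = 340.0 × (1/4² − 1/5²) = 340.0 × 0.02250 = 7.650 eV.
λ = hc/ΔE = 1240 / 7.650 = 162.1 nm.

162.1 nm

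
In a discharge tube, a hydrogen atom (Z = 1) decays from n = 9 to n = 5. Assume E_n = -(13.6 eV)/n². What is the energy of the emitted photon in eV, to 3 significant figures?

E_9 = −13.60/81 = −0.1679 eV and E_5 = −13.60/25 = −0.5440 eV.
The photon energy is |E_9 − E_5| = 0.376 eV.

0.376 eV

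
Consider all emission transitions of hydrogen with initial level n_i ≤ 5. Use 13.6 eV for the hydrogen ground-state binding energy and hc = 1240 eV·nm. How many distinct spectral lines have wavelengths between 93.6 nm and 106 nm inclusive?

Enumerate all n_i → n_f pairs with 1 ≤ n_f < n_i ≤ 5 and compute λ = 1240 / [13.6·1·(1/n_f² − 1/n_i²)].
Lines falling in [93.6, 106] nm: 5→1 (94.98 nm), 4→1 (97.25 nm), 3→1 (102.6 nm).

3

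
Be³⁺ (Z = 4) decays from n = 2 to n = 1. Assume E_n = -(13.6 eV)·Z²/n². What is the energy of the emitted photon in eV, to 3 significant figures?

163 eV

The Bohr energies scale as Z², so for Z = 4: E_n = −217.6/n² eV.
E_2 = −217.6/4 = −54.40 eV and E_1 = −217.6/1 = −217.6 eV.
The photon energy is |E_2 − E_1| = 163 eV.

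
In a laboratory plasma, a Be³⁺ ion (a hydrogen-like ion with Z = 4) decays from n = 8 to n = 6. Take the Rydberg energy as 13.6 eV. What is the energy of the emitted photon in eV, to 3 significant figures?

2.64 eV

The Bohr energies scale as Z², so for Z = 4: E_n = −217.6/n² eV.
E_8 = −217.6/64 = −3.400 eV and E_6 = −217.6/36 = −6.044 eV.
The photon energy is |E_8 − E_6| = 2.64 eV.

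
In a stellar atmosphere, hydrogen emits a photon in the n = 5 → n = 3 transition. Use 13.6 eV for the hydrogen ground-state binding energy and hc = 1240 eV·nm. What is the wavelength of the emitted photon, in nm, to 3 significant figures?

1280 nm

ΔE = 13.60 × (1/3² − 1/5²) = 13.60 × 0.07111 = 0.9671 eV.
λ = hc/ΔE = 1240 / 0.9671 = 1280 nm.
This line belongs to the Paschen series.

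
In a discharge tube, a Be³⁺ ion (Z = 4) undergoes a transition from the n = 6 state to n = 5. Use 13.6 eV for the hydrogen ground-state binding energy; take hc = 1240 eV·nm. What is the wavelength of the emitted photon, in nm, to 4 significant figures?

466.2 nm

For Z = 4 the level energies scale as Z², so the effective Rydberg energy is 13.6 × 16 = 217.6 eV.
ΔE = 217.6 × (1/5² − 1/6²) = 217.6 × 0.01222 = 2.660 eV.
λ = hc/ΔE = 1240 / 2.660 = 466.2 nm.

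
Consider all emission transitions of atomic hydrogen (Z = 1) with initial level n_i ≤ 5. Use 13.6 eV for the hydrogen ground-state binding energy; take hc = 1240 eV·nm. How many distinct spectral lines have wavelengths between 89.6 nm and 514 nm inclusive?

Enumerate all n_i → n_f pairs with 1 ≤ n_f < n_i ≤ 5 and compute λ = 1240 / [13.6·1·(1/n_f² − 1/n_i²)].
Lines falling in [89.6, 514] nm: 5→1 (94.98 nm), 4→1 (97.25 nm), 3→1 (102.6 nm), 2→1 (121.6 nm), 5→2 (434.2 nm), 4→2 (486.3 nm).

6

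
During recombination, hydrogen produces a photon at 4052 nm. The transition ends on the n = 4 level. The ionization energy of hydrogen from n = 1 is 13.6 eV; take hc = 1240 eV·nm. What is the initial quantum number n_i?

n_i = 5

The photon energy is ΔE = hc/λ = 1240 / 4052 = 0.3060 eV.
With Z = 1, ΔE = 13.60 × (1/n_f² − 1/n_i²), so 1/n_f² − 1/n_i² = 0.02250.
With n_f = 4: 1/n_i² = 1/16 − 0.02250 = 0.04000, so n_i ≈ 5.00.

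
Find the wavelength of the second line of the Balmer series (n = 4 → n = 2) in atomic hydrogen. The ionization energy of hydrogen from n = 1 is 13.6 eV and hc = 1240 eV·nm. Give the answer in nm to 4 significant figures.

The Balmer series terminates on n_f = 2; the second line has n_i = 2+2 = 4.
ΔE = 13.60 × (1/2² − 1/4²) = 2.550 eV.
λ = 1240 / 2.550 = 486.3 nm.

486.3 nm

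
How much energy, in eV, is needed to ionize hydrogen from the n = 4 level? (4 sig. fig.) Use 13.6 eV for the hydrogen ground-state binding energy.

0.8500 eV

E_4 = −13.60/16 = −0.8500 eV, so ionization (to E = 0) requires 0.8500 eV.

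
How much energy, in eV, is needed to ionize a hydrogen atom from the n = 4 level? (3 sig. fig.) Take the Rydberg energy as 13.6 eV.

0.850 eV

E_4 = −13.60/16 = −0.850 eV, so ionization (to E = 0) requires 0.850 eV.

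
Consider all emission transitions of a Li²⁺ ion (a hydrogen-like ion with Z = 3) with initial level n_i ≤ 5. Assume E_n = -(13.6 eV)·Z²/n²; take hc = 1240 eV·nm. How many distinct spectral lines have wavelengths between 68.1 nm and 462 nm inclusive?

4

Enumerate all n_i → n_f pairs with 1 ≤ n_f < n_i ≤ 5 and compute λ = 1240 / [13.6·9·(1/n_f² − 1/n_i²)].
Lines falling in [68.1, 462] nm: 3→2 (72.94 nm), 5→3 (142.5 nm), 4→3 (208.4 nm), 5→4 (450.3 nm).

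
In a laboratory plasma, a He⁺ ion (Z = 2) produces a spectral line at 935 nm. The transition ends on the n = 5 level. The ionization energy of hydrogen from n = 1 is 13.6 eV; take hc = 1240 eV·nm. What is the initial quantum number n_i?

n_i = 8

The photon energy is ΔE = hc/λ = 1240 / 935 = 1.326 eV.
With Z = 2, ΔE = 54.40 × (1/n_f² − 1/n_i²), so 1/n_f² − 1/n_i² = 0.02438.
With n_f = 5: 1/n_i² = 1/25 − 0.02438 = 0.01562, so n_i ≈ 8.00.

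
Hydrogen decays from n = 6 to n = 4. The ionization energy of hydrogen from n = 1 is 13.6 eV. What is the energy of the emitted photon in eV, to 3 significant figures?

E_6 = −13.60/36 = −0.3778 eV and E_4 = −13.60/16 = −0.8500 eV.
The photon energy is |E_6 − E_4| = 0.472 eV.

0.472 eV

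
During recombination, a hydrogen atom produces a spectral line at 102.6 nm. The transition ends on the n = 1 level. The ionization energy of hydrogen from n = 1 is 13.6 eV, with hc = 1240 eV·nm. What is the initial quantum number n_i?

n_i = 3

The photon energy is ΔE = hc/λ = 1240 / 102.6 = 12.09 eV.
With Z = 1, ΔE = 13.60 × (1/n_f² − 1/n_i²), so 1/n_f² − 1/n_i² = 0.8887.
With n_f = 1: 1/n_i² = 1/1 − 0.8887 = 0.1113, so n_i ≈ 3.00.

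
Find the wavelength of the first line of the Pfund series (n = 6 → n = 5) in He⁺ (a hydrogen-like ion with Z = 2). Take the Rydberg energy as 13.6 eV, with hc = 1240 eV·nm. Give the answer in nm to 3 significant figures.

The Pfund series terminates on n_f = 5; the first line has n_i = 5+1 = 6.
ΔE = 54.40 × (1/5² − 1/6²) = 0.6649 eV.
λ = 1240 / 0.6649 = 1860 nm.

1860 nm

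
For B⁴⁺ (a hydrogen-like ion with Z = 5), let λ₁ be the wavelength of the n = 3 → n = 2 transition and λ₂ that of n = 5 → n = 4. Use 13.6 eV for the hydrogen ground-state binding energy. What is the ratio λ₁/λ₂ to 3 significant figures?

λ ∝ 1/ΔE ∝ 1/(1/n_f² − 1/n_i²), and the Z² and hc factors cancel in the ratio.
λ₁/λ₂ = (1/4² − 1/5²)/(1/2² − 1/3²) = 0.02250/0.1389 = 0.162.

0.162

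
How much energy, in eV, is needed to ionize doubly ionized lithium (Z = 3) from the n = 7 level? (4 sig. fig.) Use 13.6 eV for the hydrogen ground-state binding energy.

E_n = −13.6 Z²/n² = −122.4/n² eV for Z = 3.
E_7 = −122.4/49 = −2.498 eV, so ionization (to E = 0) requires 2.498 eV.

2.498 eV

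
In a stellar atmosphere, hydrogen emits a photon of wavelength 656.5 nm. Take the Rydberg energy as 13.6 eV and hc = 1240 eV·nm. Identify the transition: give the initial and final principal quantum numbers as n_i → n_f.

The photon energy is ΔE = hc/λ = 1240 / 656.5 = 1.889 eV.
With Z = 1, ΔE = 13.60 × (1/n_f² − 1/n_i²), so 1/n_f² − 1/n_i² = 0.1389.
Trying n_f = 2 gives 1/n_i² = 0.1111, i.e. n_i ≈ 3; this pair matches.

n_i = 3, n_f = 2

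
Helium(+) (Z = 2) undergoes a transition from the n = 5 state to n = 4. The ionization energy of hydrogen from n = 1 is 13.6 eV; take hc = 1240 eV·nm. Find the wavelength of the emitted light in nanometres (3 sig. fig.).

1010 nm

For Z = 2 the level energies scale as Z², so the effective Rydberg energy is 13.6 × 4 = 54.40 eV.
ΔE = 54.40 × (1/4² − 1/5²) = 54.40 × 0.02250 = 1.224 eV.
λ = hc/ΔE = 1240 / 1.224 = 1010 nm.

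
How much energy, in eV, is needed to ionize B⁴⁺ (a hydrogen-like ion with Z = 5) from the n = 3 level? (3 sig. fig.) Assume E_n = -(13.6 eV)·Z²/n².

37.8 eV

E_n = −13.6 Z²/n² = −340.0/n² eV for Z = 5.
E_3 = −340.0/9 = −37.8 eV, so ionization (to E = 0) requires 37.8 eV.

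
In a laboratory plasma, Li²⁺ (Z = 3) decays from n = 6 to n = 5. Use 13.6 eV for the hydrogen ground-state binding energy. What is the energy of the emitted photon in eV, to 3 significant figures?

1.50 eV

The Bohr energies scale as Z², so for Z = 3: E_n = −122.4/n² eV.
E_6 = −122.4/36 = −3.400 eV and E_5 = −122.4/25 = −4.896 eV.
The photon energy is |E_6 − E_5| = 1.50 eV.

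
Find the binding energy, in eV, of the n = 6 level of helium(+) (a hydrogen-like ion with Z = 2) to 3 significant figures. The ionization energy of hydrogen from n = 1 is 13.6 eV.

E_n = −13.6 Z²/n² = −54.40/n² eV for Z = 2.
E_6 = −54.40/36 = −1.51 eV, so ionization (to E = 0) requires 1.51 eV.

1.51 eV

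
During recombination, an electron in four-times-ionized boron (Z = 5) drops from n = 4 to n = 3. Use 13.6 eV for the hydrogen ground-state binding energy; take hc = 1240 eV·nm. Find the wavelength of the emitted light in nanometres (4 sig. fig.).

For Z = 5 the level energies scale as Z², so the effective Rydberg energy is 13.6 × 25 = 340.0 eV.
ΔE = 340.0 × (1/3² − 1/4²) = 340.0 × 0.04861 = 16.53 eV.
λ = hc/ΔE = 1240 / 16.53 = 75.03 nm.

75.03 nm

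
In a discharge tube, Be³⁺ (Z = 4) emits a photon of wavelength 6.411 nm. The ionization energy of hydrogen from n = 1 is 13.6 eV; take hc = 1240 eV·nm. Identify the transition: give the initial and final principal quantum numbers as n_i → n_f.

The photon energy is ΔE = hc/λ = 1240 / 6.411 = 193.4 eV.
With Z = 4, ΔE = 217.6 × (1/n_f² − 1/n_i²), so 1/n_f² − 1/n_i² = 0.8889.
Trying n_f = 1 gives 1/n_i² = 0.1111, i.e. n_i ≈ 3; this pair matches.

n_i = 3, n_f = 1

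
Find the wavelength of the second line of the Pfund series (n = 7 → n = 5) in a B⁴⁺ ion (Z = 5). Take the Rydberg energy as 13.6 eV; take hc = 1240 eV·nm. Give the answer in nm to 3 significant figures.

186 nm

The Pfund series terminates on n_f = 5; the second line has n_i = 5+2 = 7.
ΔE = 340.0 × (1/5² − 1/7²) = 6.661 eV.
λ = 1240 / 6.661 = 186 nm.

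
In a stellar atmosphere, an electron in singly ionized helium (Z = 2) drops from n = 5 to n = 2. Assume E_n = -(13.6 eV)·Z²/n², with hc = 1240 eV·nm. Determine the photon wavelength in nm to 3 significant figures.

For Z = 2 the level energies scale as Z², so the effective Rydberg energy is 13.6 × 4 = 54.40 eV.
ΔE = 54.40 × (1/2² − 1/5²) = 54.40 × 0.2100 = 11.42 eV.
λ = hc/ΔE = 1240 / 11.42 = 109 nm.

109 nm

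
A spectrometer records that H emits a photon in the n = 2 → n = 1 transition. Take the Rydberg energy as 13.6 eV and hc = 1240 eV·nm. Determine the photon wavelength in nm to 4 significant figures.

121.6 nm

ΔE = 13.60 × (1/1² − 1/2²) = 13.60 × 0.7500 = 10.20 eV.
λ = hc/ΔE = 1240 / 10.20 = 121.6 nm.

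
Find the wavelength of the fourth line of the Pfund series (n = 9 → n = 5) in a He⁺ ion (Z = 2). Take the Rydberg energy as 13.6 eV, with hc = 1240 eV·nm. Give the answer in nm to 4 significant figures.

824.3 nm

The Pfund series terminates on n_f = 5; the fourth line has n_i = 5+4 = 9.
ΔE = 54.40 × (1/5² − 1/9²) = 1.504 eV.
λ = 1240 / 1.504 = 824.3 nm.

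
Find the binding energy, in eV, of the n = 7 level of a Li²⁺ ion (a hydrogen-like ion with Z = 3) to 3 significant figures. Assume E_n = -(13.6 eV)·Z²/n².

E_n = −13.6 Z²/n² = −122.4/n² eV for Z = 3.
E_7 = −122.4/49 = −2.50 eV, so ionization (to E = 0) requires 2.50 eV.

2.50 eV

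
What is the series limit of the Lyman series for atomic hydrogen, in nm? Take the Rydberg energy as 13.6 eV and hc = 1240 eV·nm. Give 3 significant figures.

The Lyman series has lower level n_f = 1; the series limit corresponds to n_i → ∞.
ΔE_max = 13.6 × 1 / 1² = 13.60 eV.
λ_min = 1240 / 13.60 = 91.2 nm.

91.2 nm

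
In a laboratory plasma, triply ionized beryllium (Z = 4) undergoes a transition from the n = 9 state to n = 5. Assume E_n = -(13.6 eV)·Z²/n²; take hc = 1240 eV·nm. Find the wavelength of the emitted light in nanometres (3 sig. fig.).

206 nm

For Z = 4 the level energies scale as Z², so the effective Rydberg energy is 13.6 × 16 = 217.6 eV.
ΔE = 217.6 × (1/5² − 1/9²) = 217.6 × 0.02765 = 6.018 eV.
λ = hc/ΔE = 1240 / 6.018 = 206 nm.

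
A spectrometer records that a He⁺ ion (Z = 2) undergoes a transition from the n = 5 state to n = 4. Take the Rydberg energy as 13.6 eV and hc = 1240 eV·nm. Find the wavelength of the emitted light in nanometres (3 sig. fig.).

1010 nm

For Z = 2 the level energies scale as Z², so the effective Rydberg energy is 13.6 × 4 = 54.40 eV.
ΔE = 54.40 × (1/4² − 1/5²) = 54.40 × 0.02250 = 1.224 eV.
λ = hc/ΔE = 1240 / 1.224 = 1010 nm.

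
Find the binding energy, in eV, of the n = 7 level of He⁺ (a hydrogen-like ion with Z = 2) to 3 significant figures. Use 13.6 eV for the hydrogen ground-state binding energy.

1.11 eV

E_n = −13.6 Z²/n² = −54.40/n² eV for Z = 2.
E_7 = −54.40/49 = −1.11 eV, so ionization (to E = 0) requires 1.11 eV.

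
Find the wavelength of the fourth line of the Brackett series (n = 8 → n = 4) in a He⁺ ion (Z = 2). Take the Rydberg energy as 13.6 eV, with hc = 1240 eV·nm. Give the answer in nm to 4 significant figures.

486.3 nm

The Brackett series terminates on n_f = 4; the fourth line has n_i = 4+4 = 8.
ΔE = 54.40 × (1/4² − 1/8²) = 2.550 eV.
λ = 1240 / 2.550 = 486.3 nm.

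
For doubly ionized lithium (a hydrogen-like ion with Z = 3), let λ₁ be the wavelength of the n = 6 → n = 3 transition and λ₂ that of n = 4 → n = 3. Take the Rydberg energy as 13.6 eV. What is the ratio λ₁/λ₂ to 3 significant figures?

0.583

λ ∝ 1/ΔE ∝ 1/(1/n_f² − 1/n_i²), and the Z² and hc factors cancel in the ratio.
λ₁/λ₂ = (1/3² − 1/4²)/(1/3² − 1/6²) = 0.04861/0.08333 = 0.583.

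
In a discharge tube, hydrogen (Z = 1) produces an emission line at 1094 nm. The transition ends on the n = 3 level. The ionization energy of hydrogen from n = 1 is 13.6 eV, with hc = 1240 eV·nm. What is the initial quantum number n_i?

n_i = 6

The photon energy is ΔE = hc/λ = 1240 / 1094 = 1.133 eV.
With Z = 1, ΔE = 13.60 × (1/n_f² − 1/n_i²), so 1/n_f² − 1/n_i² = 0.08334.
With n_f = 3: 1/n_i² = 1/9 − 0.08334 = 0.02777, so n_i ≈ 6.00.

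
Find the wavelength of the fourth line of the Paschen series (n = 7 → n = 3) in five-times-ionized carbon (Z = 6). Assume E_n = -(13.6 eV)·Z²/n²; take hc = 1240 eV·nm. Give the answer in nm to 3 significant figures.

27.9 nm

The Paschen series terminates on n_f = 3; the fourth line has n_i = 3+4 = 7.
ΔE = 489.6 × (1/3² − 1/7²) = 44.41 eV.
λ = 1240 / 44.41 = 27.9 nm.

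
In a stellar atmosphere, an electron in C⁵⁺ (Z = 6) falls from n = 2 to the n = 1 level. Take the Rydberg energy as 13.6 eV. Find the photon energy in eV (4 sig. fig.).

367.2 eV

The Bohr energies scale as Z², so for Z = 6: E_n = −489.6/n² eV.
E_2 = −489.6/4 = −122.4 eV and E_1 = −489.6/1 = −489.6 eV.
The photon energy is |E_2 − E_1| = 367.2 eV.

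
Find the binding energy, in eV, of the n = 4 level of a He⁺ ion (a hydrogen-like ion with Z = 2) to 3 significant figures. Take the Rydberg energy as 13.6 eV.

E_n = −13.6 Z²/n² = −54.40/n² eV for Z = 2.
E_4 = −54.40/16 = −3.40 eV, so ionization (to E = 0) requires 3.40 eV.

3.40 eV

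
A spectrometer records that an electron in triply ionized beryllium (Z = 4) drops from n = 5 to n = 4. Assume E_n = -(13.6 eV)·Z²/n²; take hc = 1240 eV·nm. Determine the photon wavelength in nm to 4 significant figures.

253.3 nm

For Z = 4 the level energies scale as Z², so the effective Rydberg energy is 13.6 × 16 = 217.6 eV.
ΔE = 217.6 × (1/4² − 1/5²) = 217.6 × 0.02250 = 4.896 eV.
λ = hc/ΔE = 1240 / 4.896 = 253.3 nm.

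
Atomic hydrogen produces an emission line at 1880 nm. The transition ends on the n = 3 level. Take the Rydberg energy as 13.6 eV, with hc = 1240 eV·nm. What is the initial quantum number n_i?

The photon energy is ΔE = hc/λ = 1240 / 1880 = 0.6596 eV.
With Z = 1, ΔE = 13.60 × (1/n_f² − 1/n_i²), so 1/n_f² − 1/n_i² = 0.04850.
With n_f = 3: 1/n_i² = 1/9 − 0.04850 = 0.06261, so n_i ≈ 4.00.

n_i = 4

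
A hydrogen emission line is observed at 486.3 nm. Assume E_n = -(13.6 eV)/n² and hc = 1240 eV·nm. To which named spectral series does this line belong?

ΔE = 1240/486.3 = 2.550 eV.
This matches 13.6 × (1/2² − 1/4²), so n_f = 2: the Balmer series.

Balmer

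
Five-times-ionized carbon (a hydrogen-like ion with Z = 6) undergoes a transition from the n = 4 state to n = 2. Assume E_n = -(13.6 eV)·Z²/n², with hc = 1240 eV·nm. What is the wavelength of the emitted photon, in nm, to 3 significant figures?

For Z = 6 the level energies scale as Z², so the effective Rydberg energy is 13.6 × 36 = 489.6 eV.
ΔE = 489.6 × (1/2² − 1/4²) = 489.6 × 0.1875 = 91.80 eV.
λ = hc/ΔE = 1240 / 91.80 = 13.5 nm.

13.5 nm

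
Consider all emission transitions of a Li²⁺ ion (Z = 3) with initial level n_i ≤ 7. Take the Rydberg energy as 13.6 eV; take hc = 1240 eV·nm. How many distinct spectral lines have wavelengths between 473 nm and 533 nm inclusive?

Enumerate all n_i → n_f pairs with 1 ≤ n_f < n_i ≤ 7 and compute λ = 1240 / [13.6·9·(1/n_f² − 1/n_i²)].
Lines falling in [473, 533] nm: 7→5 (517.1 nm).

1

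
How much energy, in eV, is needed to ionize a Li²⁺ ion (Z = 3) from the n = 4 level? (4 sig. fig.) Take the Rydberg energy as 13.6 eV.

E_n = −13.6 Z²/n² = −122.4/n² eV for Z = 3.
E_4 = −122.4/16 = −7.650 eV, so ionization (to E = 0) requires 7.650 eV.

7.650 eV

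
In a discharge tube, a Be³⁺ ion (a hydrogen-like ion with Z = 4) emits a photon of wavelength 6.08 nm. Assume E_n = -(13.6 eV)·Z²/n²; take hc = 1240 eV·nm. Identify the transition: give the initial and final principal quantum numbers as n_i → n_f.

The photon energy is ΔE = hc/λ = 1240 / 6.08 = 203.9 eV.
With Z = 4, ΔE = 217.6 × (1/n_f² − 1/n_i²), so 1/n_f² − 1/n_i² = 0.9373.
Trying n_f = 1 gives 1/n_i² = 0.06274, i.e. n_i ≈ 4; this pair matches.

n_i = 4, n_f = 1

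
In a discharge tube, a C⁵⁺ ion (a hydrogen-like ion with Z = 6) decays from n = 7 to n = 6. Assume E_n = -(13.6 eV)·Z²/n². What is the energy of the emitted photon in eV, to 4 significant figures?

The Bohr energies scale as Z², so for Z = 6: E_n = −489.6/n² eV.
E_7 = −489.6/49 = −9.992 eV and E_6 = −489.6/36 = −13.60 eV.
The photon energy is |E_7 − E_6| = 3.608 eV.

3.608 eV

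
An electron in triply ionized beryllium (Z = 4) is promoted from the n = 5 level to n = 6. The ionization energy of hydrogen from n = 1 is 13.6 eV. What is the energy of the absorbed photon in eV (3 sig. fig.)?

The Bohr energies scale as Z², so for Z = 4: E_n = −217.6/n² eV.
E_6 = −217.6/36 = −6.044 eV and E_5 = −217.6/25 = −8.704 eV.
The photon energy is |E_6 − E_5| = 2.66 eV.

2.66 eV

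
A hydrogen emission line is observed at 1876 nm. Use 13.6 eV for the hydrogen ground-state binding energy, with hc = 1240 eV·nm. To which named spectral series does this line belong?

ΔE = 1240/1876 = 0.6610 eV.
This matches 13.6 × (1/3² − 1/4²), so n_f = 3: the Paschen series.

Paschen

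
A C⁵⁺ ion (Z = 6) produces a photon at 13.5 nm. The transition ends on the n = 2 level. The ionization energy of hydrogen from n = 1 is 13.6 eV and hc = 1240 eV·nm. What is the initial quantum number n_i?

n_i = 4

The photon energy is ΔE = hc/λ = 1240 / 13.5 = 91.85 eV.
With Z = 6, ΔE = 489.6 × (1/n_f² − 1/n_i²), so 1/n_f² − 1/n_i² = 0.1876.
With n_f = 2: 1/n_i² = 1/4 − 0.1876 = 0.06239, so n_i ≈ 4.00.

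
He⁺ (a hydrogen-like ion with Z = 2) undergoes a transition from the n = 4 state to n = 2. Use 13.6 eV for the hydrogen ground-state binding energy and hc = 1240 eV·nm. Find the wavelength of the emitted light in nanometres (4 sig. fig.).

For Z = 2 the level energies scale as Z², so the effective Rydberg energy is 13.6 × 4 = 54.40 eV.
ΔE = 54.40 × (1/2² − 1/4²) = 54.40 × 0.1875 = 10.20 eV.
λ = hc/ΔE = 1240 / 10.20 = 121.6 nm.

121.6 nm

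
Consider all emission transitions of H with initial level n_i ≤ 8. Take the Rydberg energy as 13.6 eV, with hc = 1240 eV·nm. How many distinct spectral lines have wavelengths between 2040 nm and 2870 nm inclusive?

2

Enumerate all n_i → n_f pairs with 1 ≤ n_f < n_i ≤ 8 and compute λ = 1240 / [13.6·1·(1/n_f² − 1/n_i²)].
Lines falling in [2040, 2870] nm: 7→4 (2166 nm), 6→4 (2626 nm).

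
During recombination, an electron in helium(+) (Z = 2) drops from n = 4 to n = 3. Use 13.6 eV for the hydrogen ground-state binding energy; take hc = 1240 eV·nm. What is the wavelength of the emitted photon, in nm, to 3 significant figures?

469 nm

For Z = 2 the level energies scale as Z², so the effective Rydberg energy is 13.6 × 4 = 54.40 eV.
ΔE = 54.40 × (1/3² − 1/4²) = 54.40 × 0.04861 = 2.644 eV.
λ = hc/ΔE = 1240 / 2.644 = 469 nm.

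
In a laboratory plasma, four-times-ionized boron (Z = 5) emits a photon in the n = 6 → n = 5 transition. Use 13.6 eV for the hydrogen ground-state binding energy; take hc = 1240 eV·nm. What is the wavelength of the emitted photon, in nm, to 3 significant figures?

For Z = 5 the level energies scale as Z², so the effective Rydberg energy is 13.6 × 25 = 340.0 eV.
ΔE = 340.0 × (1/5² − 1/6²) = 340.0 × 0.01222 = 4.156 eV.
λ = hc/ΔE = 1240 / 4.156 = 298 nm.

298 nm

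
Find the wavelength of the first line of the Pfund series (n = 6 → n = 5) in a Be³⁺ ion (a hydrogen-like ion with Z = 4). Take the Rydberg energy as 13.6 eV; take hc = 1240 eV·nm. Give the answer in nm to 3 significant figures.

The Pfund series terminates on n_f = 5; the first line has n_i = 5+1 = 6.
ΔE = 217.6 × (1/5² − 1/6²) = 2.660 eV.
λ = 1240 / 2.660 = 466 nm.

466 nm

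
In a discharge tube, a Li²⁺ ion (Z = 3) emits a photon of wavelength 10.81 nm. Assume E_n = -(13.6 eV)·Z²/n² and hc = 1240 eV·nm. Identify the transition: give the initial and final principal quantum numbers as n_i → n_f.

n_i = 4, n_f = 1

The photon energy is ΔE = hc/λ = 1240 / 10.81 = 114.7 eV.
With Z = 3, ΔE = 122.4 × (1/n_f² − 1/n_i²), so 1/n_f² − 1/n_i² = 0.9372.
Trying n_f = 1 gives 1/n_i² = 0.06284, i.e. n_i ≈ 4; this pair matches.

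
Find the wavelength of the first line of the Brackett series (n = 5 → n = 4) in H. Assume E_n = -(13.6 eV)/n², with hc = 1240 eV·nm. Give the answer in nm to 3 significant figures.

4050 nm

The Brackett series terminates on n_f = 4; the first line has n_i = 4+1 = 5.
ΔE = 13.60 × (1/4² − 1/5²) = 0.3060 eV.
λ = 1240 / 0.3060 = 4050 nm.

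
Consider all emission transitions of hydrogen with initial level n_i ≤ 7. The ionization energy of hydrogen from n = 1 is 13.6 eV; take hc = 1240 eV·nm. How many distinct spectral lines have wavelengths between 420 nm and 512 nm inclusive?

2

Enumerate all n_i → n_f pairs with 1 ≤ n_f < n_i ≤ 7 and compute λ = 1240 / [13.6·1·(1/n_f² − 1/n_i²)].
Lines falling in [420, 512] nm: 5→2 (434.2 nm), 4→2 (486.3 nm).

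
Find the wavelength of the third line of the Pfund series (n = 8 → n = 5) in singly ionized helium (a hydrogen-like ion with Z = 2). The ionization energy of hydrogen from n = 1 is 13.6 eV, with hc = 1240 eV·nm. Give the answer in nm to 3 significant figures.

The Pfund series terminates on n_f = 5; the third line has n_i = 5+3 = 8.
ΔE = 54.40 × (1/5² − 1/8²) = 1.326 eV.
λ = 1240 / 1.326 = 935 nm.

935 nm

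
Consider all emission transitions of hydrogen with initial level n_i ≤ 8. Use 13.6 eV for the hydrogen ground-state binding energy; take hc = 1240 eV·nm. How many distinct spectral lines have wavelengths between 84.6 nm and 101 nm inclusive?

Enumerate all n_i → n_f pairs with 1 ≤ n_f < n_i ≤ 8 and compute λ = 1240 / [13.6·1·(1/n_f² − 1/n_i²)].
Lines falling in [84.6, 101] nm: 8→1 (92.62 nm), 7→1 (93.08 nm), 6→1 (93.78 nm), 5→1 (94.98 nm), 4→1 (97.25 nm).

5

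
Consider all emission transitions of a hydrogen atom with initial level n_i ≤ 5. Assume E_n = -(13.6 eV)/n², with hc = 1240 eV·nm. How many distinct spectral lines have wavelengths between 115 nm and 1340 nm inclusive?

5

Enumerate all n_i → n_f pairs with 1 ≤ n_f < n_i ≤ 5 and compute λ = 1240 / [13.6·1·(1/n_f² − 1/n_i²)].
Lines falling in [115, 1340] nm: 2→1 (121.6 nm), 5→2 (434.2 nm), 4→2 (486.3 nm), 3→2 (656.5 nm), 5→3 (1282 nm).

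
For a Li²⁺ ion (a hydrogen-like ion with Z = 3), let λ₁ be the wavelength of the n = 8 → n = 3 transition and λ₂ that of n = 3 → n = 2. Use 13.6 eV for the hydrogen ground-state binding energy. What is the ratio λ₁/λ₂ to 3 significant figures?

1.45

λ ∝ 1/ΔE ∝ 1/(1/n_f² − 1/n_i²), and the Z² and hc factors cancel in the ratio.
λ₁/λ₂ = (1/2² − 1/3²)/(1/3² − 1/8²) = 0.1389/0.09549 = 1.45.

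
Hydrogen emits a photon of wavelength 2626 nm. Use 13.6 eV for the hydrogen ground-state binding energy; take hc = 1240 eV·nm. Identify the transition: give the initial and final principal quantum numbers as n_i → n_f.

n_i = 6, n_f = 4

The photon energy is ΔE = hc/λ = 1240 / 2626 = 0.4722 eV.
With Z = 1, ΔE = 13.60 × (1/n_f² − 1/n_i²), so 1/n_f² − 1/n_i² = 0.03472.
Trying n_f = 4 gives 1/n_i² = 0.02778, i.e. n_i ≈ 6; this pair matches.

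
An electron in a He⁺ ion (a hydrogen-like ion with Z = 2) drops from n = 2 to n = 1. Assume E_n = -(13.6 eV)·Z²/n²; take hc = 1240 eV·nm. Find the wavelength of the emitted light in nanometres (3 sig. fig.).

For Z = 2 the level energies scale as Z², so the effective Rydberg energy is 13.6 × 4 = 54.40 eV.
ΔE = 54.40 × (1/1² − 1/2²) = 54.40 × 0.7500 = 40.80 eV.
λ = hc/ΔE = 1240 / 40.80 = 30.4 nm.

30.4 nm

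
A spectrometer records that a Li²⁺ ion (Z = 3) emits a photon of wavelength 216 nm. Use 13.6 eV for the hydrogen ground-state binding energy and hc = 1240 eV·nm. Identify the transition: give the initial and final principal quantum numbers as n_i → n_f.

n_i = 8, n_f = 4

The photon energy is ΔE = hc/λ = 1240 / 216 = 5.741 eV.
With Z = 3, ΔE = 122.4 × (1/n_f² − 1/n_i²), so 1/n_f² − 1/n_i² = 0.04690.
Trying n_f = 4 gives 1/n_i² = 0.01560, i.e. n_i ≈ 8; this pair matches.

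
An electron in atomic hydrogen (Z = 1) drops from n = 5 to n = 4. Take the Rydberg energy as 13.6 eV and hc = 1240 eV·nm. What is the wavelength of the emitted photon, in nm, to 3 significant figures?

4050 nm

ΔE = 13.60 × (1/4² − 1/5²) = 13.60 × 0.02250 = 0.3060 eV.
λ = hc/ΔE = 1240 / 0.3060 = 4050 nm.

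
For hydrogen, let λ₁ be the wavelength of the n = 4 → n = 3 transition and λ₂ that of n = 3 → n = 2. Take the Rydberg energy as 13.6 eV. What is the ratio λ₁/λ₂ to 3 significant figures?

λ ∝ 1/ΔE ∝ 1/(1/n_f² − 1/n_i²), and the Z² and hc factors cancel in the ratio.
λ₁/λ₂ = (1/2² − 1/3²)/(1/3² − 1/4²) = 0.1389/0.04861 = 2.86.

2.86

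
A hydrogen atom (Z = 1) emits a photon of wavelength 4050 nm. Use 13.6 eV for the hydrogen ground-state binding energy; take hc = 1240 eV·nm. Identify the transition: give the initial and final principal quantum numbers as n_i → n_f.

The photon energy is ΔE = hc/λ = 1240 / 4050 = 0.3062 eV.
With Z = 1, ΔE = 13.60 × (1/n_f² − 1/n_i²), so 1/n_f² − 1/n_i² = 0.02251.
Trying n_f = 4 gives 1/n_i² = 0.03999, i.e. n_i ≈ 5; this pair matches.

n_i = 5, n_f = 4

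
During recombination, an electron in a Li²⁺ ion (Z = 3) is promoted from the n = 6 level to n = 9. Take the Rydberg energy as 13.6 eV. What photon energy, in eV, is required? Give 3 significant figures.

The Bohr energies scale as Z², so for Z = 3: E_n = −122.4/n² eV.
E_9 = −122.4/81 = −1.511 eV and E_6 = −122.4/36 = −3.400 eV.
The photon energy is |E_9 − E_6| = 1.89 eV.

1.89 eV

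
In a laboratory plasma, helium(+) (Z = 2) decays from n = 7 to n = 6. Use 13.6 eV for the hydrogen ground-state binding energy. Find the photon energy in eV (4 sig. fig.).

0.4009 eV

The Bohr energies scale as Z², so for Z = 2: E_n = −54.40/n² eV.
E_7 = −54.40/49 = −1.110 eV and E_6 = −54.40/36 = −1.511 eV.
The photon energy is |E_7 − E_6| = 0.4009 eV.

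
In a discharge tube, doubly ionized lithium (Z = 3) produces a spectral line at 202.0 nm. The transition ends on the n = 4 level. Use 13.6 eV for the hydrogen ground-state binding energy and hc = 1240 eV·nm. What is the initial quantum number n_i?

The photon energy is ΔE = hc/λ = 1240 / 202.0 = 6.139 eV.
With Z = 3, ΔE = 122.4 × (1/n_f² − 1/n_i²), so 1/n_f² − 1/n_i² = 0.05015.
With n_f = 4: 1/n_i² = 1/16 − 0.05015 = 0.01235, so n_i ≈ 9.00.

n_i = 9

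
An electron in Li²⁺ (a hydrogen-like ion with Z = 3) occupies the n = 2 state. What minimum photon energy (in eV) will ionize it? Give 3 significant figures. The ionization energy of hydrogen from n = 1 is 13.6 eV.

E_n = −13.6 Z²/n² = −122.4/n² eV for Z = 3.
E_2 = −122.4/4 = −30.6 eV, so ionization (to E = 0) requires 30.6 eV.

30.6 eV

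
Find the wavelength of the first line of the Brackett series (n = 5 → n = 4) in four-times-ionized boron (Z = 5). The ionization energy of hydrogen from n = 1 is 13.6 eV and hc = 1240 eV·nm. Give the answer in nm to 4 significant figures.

The Brackett series terminates on n_f = 4; the first line has n_i = 4+1 = 5.
ΔE = 340.0 × (1/4² − 1/5²) = 7.650 eV.
λ = 1240 / 7.650 = 162.1 nm.

162.1 nm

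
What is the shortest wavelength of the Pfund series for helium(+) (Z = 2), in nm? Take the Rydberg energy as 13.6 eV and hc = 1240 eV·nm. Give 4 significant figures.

569.9 nm

The Pfund series has lower level n_f = 5; the series limit corresponds to n_i → ∞.
ΔE_max = 13.6 × 4 / 5² = 2.176 eV.
λ_min = 1240 / 2.176 = 569.9 nm.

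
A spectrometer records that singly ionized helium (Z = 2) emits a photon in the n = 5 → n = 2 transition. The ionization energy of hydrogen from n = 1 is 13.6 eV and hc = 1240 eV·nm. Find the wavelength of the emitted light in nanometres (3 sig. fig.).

For Z = 2 the level energies scale as Z², so the effective Rydberg energy is 13.6 × 4 = 54.40 eV.
ΔE = 54.40 × (1/2² − 1/5²) = 54.40 × 0.2100 = 11.42 eV.
λ = hc/ΔE = 1240 / 11.42 = 109 nm.

109 nm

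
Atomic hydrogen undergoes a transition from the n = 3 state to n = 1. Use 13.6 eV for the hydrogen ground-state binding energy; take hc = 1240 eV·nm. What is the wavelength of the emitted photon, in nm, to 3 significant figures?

ΔE = 13.60 × (1/1² − 1/3²) = 13.60 × 0.8889 = 12.09 eV.
λ = hc/ΔE = 1240 / 12.09 = 103 nm.

103 nm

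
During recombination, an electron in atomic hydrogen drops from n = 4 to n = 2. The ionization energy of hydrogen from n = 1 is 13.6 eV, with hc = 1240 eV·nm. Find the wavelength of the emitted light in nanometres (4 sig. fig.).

ΔE = 13.60 × (1/2² − 1/4²) = 13.60 × 0.1875 = 2.550 eV.
λ = hc/ΔE = 1240 / 2.550 = 486.3 nm.

486.3 nm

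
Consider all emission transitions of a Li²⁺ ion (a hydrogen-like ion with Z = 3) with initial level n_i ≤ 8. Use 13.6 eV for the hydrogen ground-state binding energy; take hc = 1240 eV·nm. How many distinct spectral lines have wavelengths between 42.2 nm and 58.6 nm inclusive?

5

Enumerate all n_i → n_f pairs with 1 ≤ n_f < n_i ≤ 8 and compute λ = 1240 / [13.6·9·(1/n_f² − 1/n_i²)].
Lines falling in [42.2, 58.6] nm: 8→2 (43.22 nm), 7→2 (44.12 nm), 6→2 (45.59 nm), 5→2 (48.24 nm), 4→2 (54.03 nm).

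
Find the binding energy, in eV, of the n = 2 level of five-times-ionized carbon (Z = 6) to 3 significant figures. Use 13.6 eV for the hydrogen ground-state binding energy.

E_n = −13.6 Z²/n² = −489.6/n² eV for Z = 6.
E_2 = −489.6/4 = −122 eV, so ionization (to E = 0) requires 122 eV.

122 eV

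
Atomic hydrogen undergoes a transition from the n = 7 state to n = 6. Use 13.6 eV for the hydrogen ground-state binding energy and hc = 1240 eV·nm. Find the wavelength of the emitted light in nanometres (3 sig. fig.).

12400 nm

ΔE = 13.60 × (1/6² − 1/7²) = 13.60 × 0.007370 = 0.1002 eV.
λ = hc/ΔE = 1240 / 0.1002 = 12400 nm.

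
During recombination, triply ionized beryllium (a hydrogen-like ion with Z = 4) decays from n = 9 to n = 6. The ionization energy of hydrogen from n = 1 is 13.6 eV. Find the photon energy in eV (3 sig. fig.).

The Bohr energies scale as Z², so for Z = 4: E_n = −217.6/n² eV.
E_9 = −217.6/81 = −2.686 eV and E_6 = −217.6/36 = −6.044 eV.
The photon energy is |E_9 − E_6| = 3.36 eV.

3.36 eV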